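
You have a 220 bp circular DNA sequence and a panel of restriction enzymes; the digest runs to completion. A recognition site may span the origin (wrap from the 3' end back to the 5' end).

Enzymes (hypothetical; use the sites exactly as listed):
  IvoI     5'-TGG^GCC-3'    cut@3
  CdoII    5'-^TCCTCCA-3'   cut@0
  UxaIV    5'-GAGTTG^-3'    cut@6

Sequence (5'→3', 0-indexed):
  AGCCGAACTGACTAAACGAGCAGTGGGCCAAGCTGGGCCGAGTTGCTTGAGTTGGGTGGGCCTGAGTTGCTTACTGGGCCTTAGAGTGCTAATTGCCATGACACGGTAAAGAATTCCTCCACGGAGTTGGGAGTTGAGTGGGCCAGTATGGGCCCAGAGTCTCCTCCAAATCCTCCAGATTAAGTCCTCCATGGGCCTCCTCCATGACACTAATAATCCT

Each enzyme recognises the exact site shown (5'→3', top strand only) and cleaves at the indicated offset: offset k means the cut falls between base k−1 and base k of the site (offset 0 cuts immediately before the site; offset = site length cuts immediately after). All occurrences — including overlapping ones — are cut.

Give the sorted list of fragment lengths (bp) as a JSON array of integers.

[3,5,5,7,8,9,9,9,10,10,10,10,10,14,15,37,49]

Per-enzyme occurrences:
  IvoI (TGGGCC, off=3): starts [23, 33, 56, 74, 138, 148, 191] → cuts [26, 36, 59, 77, 141, 151, 194]
  CdoII (TCCTCCA, off=0): starts [114, 161, 170, 184, 197] → cuts [114, 161, 170, 184, 197]
  UxaIV (GAGTTG, off=6): starts [39, 48, 63, 123, 130] → cuts [45, 54, 69, 129, 136]

Pooled cuts: [26, 36, 45, 54, 59, 69, 77, 114, 129, 136, 141, 151, 161, 170, 184, 194, 197]

Fragment lengths:
  26→36: 10 bp
  36→45: 9 bp
  45→54: 9 bp
  54→59: 5 bp
  59→69: 10 bp
  69→77: 8 bp
  77→114: 37 bp
  114→129: 15 bp
  129→136: 7 bp
  136→141: 5 bp
  141→151: 10 bp
  151→161: 10 bp
  161→170: 9 bp
  170→184: 14 bp
  184→194: 10 bp
  194→197: 3 bp
  197→26 (wrap): 220-197+26 = 49 bp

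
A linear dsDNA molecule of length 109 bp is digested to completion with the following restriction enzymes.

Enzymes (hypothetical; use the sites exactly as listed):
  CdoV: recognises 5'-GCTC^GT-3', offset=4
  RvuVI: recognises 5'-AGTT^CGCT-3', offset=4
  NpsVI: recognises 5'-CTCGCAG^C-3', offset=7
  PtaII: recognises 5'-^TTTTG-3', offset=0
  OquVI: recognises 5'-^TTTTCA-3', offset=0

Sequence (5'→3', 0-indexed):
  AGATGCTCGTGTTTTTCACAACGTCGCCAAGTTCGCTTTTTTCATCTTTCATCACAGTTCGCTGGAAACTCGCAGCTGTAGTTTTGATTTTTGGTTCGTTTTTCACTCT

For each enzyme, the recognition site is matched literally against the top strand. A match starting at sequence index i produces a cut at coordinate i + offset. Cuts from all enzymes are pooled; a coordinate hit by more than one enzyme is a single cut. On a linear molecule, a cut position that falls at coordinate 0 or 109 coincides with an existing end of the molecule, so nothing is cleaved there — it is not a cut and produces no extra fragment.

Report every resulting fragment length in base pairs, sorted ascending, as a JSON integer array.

Scan for sites:
  CdoV GCTCGT/4: at [4] ⇒ [8]
  RvuVI AGTTCGCT/4: at [29, 55] ⇒ [33, 59]
  NpsVI CTCGCAGC/7: at [68] ⇒ [75]
  PtaII TTTTG/0: at [81, 88] ⇒ [81, 88]
  OquVI TTTTCA/0: at [12, 38, 99] ⇒ [12, 38, 99]

Pooled cuts: [8, 12, 33, 38, 59, 75, 81, 88, 99]

Fragment lengths:
  [0,8): 8 bp
  [8,12): 4 bp
  [12,33): 21 bp
  [33,38): 5 bp
  [38,59): 21 bp
  [59,75): 16 bp
  [75,81): 6 bp
  [81,88): 7 bp
  [88,99): 11 bp
  [99,109): 10 bp

[4,5,6,7,8,10,11,16,21,21]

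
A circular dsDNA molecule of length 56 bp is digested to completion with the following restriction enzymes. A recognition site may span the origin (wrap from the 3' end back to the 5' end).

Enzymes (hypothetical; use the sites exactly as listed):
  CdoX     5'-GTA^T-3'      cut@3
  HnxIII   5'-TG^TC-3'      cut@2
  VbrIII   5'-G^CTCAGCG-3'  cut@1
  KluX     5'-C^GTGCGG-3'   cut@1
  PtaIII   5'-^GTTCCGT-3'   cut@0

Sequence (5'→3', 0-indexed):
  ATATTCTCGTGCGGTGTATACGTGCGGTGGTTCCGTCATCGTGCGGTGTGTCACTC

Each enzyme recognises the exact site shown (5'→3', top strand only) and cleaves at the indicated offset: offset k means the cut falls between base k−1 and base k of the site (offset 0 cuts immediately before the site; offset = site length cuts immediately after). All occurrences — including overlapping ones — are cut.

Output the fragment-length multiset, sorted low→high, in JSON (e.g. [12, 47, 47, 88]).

[3,8,10,10,11,14]

Site scan:
  CdoX (GTAT, off=3): starts [15] → cuts [18]
  HnxIII (TGTC, off=2): starts [48] → cuts [50]
  VbrIII (GCTCAGCG, off=1): no sites
  KluX (CGTGCGG, off=1): starts [7, 20, 39] → cuts [8, 21, 40]
  PtaIII (GTTCCGT, off=0): starts [29] → cuts [29]

Pooled cuts: [8, 18, 21, 29, 40, 50]

Fragment lengths:
  8→18: 10 bp
  18→21: 3 bp
  21→29: 8 bp
  29→40: 11 bp
  40→50: 10 bp
  50→8 (wrap): 56-50+8 = 14 bp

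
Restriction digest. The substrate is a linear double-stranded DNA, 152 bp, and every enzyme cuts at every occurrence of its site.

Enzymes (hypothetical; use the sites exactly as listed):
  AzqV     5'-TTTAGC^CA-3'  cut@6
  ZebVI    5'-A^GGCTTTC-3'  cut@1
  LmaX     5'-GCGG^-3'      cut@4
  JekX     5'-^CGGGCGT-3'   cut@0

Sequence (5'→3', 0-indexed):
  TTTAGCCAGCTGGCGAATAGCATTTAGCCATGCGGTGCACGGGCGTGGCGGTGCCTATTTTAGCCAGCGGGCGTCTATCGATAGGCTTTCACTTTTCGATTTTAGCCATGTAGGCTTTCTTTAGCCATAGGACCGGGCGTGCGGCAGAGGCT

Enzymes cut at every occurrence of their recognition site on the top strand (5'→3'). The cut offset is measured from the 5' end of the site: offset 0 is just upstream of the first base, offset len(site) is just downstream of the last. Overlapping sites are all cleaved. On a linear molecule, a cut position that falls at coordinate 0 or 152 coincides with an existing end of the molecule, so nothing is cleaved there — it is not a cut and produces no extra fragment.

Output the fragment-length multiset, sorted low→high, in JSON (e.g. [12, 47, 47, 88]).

[3,3,4,6,6,7,8,8,11,12,13,13,13,22,23]

Site scan:
  AzqV (TTTAGCCA, off=6): starts [0, 22, 58, 100, 119] → cuts [6, 28, 64, 106, 125]
  ZebVI (AGGCTTTC, off=1): starts [82, 111] → cuts [83, 112]
  LmaX (GCGG, off=4): starts [31, 47, 66, 140] → cuts [35, 51, 70, 144]
  JekX (CGGGCGT, off=0): starts [39, 67, 133] → cuts [39, 67, 133]

All cut coordinates (distinct, sorted): [6, 28, 35, 39, 51, 64, 67, 70, 83, 106, 112, 125, 133, 144]

Fragments:
  [0,6): 6 bp
  [6,28): 22 bp
  [28,35): 7 bp
  [35,39): 4 bp
  [39,51): 12 bp
  [51,64): 13 bp
  [64,67): 3 bp
  [67,70): 3 bp
  [70,83): 13 bp
  [83,106): 23 bp
  [106,112): 6 bp
  [112,125): 13 bp
  [125,133): 8 bp
  [133,144): 11 bp
  [144,152): 8 bp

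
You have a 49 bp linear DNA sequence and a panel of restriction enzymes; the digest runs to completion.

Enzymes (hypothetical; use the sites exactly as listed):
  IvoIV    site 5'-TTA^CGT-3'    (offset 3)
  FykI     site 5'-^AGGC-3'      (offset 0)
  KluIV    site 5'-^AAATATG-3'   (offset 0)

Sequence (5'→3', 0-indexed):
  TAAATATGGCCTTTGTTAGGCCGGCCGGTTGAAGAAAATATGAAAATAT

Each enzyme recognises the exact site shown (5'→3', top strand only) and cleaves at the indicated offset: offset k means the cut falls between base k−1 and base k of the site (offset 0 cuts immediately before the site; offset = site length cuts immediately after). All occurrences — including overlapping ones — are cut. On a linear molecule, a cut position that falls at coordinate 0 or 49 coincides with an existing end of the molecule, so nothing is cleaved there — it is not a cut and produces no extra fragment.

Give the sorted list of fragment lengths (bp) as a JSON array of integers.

Per-enzyme occurrences:
  IvoIV (TTACGT, off=3): no sites
  FykI (AGGC, off=0): starts [17] → cuts [17]
  KluIV (AAATATG, off=0): starts [1, 35] → cuts [1, 35]

Pooled cuts: [1, 17, 35]

Fragment lengths:
  [0,1): 1 bp
  [1,17): 16 bp
  [17,35): 18 bp
  [35,49): 14 bp

[1,14,16,18]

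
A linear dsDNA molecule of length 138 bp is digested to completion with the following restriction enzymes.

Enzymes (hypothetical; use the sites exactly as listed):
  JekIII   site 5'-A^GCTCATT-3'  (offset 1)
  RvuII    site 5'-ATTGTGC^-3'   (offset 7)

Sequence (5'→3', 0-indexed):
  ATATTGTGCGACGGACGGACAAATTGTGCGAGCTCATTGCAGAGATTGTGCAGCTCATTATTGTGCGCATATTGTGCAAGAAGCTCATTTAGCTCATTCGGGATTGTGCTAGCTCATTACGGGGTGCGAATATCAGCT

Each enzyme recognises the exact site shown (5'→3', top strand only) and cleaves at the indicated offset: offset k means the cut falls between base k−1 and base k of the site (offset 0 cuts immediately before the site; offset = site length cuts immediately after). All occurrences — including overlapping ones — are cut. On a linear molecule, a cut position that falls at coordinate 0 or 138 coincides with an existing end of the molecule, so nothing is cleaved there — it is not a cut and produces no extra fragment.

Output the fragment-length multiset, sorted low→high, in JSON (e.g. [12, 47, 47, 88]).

[1,2,2,5,9,9,11,14,18,20,20,27]

Site scan:
  JekIII AGCTCATT/1: at [30, 51, 81, 90, 110] ⇒ [31, 52, 82, 91, 111]
  RvuII ATTGTGC/7: at [2, 22, 44, 59, 70, 102] ⇒ [9, 29, 51, 66, 77, 109]

Pooled cuts: [9, 29, 31, 51, 52, 66, 77, 82, 91, 109, 111]

Fragment lengths:
  [0,9): 9 bp
  [9,29): 20 bp
  [29,31): 2 bp
  [31,51): 20 bp
  [51,52): 1 bp
  [52,66): 14 bp
  [66,77): 11 bp
  [77,82): 5 bp
  [82,91): 9 bp
  [91,109): 18 bp
  [109,111): 2 bp
  [111,138): 27 bp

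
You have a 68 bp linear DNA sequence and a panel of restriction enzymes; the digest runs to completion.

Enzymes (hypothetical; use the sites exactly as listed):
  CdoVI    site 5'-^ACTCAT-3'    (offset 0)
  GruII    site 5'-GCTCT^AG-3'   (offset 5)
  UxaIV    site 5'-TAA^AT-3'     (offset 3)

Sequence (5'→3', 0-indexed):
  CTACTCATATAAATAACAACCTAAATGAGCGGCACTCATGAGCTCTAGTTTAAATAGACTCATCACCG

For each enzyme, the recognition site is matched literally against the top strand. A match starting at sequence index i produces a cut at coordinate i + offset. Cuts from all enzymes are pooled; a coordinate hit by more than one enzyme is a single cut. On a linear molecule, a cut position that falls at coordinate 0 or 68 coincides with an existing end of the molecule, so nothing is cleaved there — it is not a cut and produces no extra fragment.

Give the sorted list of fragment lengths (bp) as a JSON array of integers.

Per-enzyme occurrences:
  CdoVI (ACTCAT, off=0): starts [2, 33, 57] → cuts [2, 33, 57]
  GruII (GCTCTAG, off=5): starts [41] → cuts [46]
  UxaIV (TAAAT, off=3): starts [9, 21, 50] → cuts [12, 24, 53]

All cut coordinates (distinct, sorted): [2, 12, 24, 33, 46, 53, 57]

Fragments:
  [0,2): 2 bp
  [2,12): 10 bp
  [12,24): 12 bp
  [24,33): 9 bp
  [33,46): 13 bp
  [46,53): 7 bp
  [53,57): 4 bp
  [57,68): 11 bp

[2,4,7,9,10,11,12,13]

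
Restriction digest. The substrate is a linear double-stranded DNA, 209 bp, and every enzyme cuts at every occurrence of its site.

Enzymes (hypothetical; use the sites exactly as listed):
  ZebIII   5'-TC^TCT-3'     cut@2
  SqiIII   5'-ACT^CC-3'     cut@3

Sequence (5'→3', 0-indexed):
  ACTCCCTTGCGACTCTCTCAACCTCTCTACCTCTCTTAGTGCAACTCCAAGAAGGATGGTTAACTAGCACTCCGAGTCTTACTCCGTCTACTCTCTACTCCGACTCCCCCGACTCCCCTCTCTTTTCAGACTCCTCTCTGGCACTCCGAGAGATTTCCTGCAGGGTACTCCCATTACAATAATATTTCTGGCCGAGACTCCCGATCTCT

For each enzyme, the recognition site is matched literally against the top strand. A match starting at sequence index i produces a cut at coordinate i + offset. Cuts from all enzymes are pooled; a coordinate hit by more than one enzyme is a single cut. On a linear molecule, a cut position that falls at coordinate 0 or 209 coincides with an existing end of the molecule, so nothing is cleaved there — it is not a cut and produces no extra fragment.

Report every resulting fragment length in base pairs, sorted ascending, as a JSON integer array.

Site scan:
  ZebIII TCTCT/2: at [13, 23, 31, 91, 118, 134, 204] ⇒ [15, 25, 33, 93, 120, 136, 206]
  SqiIII ACTCC/3: at [0, 43, 68, 80, 96, 102, 111, 129, 142, 166, 196] ⇒ [3, 46, 71, 83, 99, 105, 114, 132, 145, 169, 199]

All cut coordinates (distinct, sorted): [3, 15, 25, 33, 46, 71, 83, 93, 99, 105, 114, 120, 132, 136, 145, 169, 199, 206]

Fragment lengths:
  [0,3): 3 bp
  [3,15): 12 bp
  [15,25): 10 bp
  [25,33): 8 bp
  [33,46): 13 bp
  [46,71): 25 bp
  [71,83): 12 bp
  [83,93): 10 bp
  [93,99): 6 bp
  [99,105): 6 bp
  [105,114): 9 bp
  [114,120): 6 bp
  [120,132): 12 bp
  [132,136): 4 bp
  [136,145): 9 bp
  [145,169): 24 bp
  [169,199): 30 bp
  [199,206): 7 bp
  [206,209): 3 bp

[3,3,4,6,6,6,7,8,9,9,10,10,12,12,12,13,24,25,30]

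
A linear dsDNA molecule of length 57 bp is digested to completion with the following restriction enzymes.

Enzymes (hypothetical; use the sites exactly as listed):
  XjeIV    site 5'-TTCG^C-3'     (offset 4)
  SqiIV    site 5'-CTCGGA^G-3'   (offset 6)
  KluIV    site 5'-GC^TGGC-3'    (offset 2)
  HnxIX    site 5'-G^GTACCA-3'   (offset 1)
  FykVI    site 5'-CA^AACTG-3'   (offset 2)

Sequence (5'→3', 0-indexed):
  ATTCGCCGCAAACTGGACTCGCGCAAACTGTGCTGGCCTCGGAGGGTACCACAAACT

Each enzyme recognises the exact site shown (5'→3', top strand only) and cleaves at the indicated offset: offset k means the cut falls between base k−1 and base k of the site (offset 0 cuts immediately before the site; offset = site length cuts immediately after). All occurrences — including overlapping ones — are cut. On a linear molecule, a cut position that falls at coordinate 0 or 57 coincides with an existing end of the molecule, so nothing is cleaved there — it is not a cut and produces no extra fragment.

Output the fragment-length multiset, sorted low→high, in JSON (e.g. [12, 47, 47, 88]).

[2,5,5,8,10,12,15]

Site scan:
  XjeIV TTCGC/4: at [1] ⇒ [5]
  SqiIV CTCGGAG/6: at [37] ⇒ [43]
  KluIV GCTGGC/2: at [31] ⇒ [33]
  HnxIX GGTACCA/1: at [44] ⇒ [45]
  FykVI CAAACTG/2: at [8, 23] ⇒ [10, 25]

All cut coordinates (distinct, sorted): [5, 10, 25, 33, 43, 45]

Fragment lengths:
  [0,5): 5 bp
  [5,10): 5 bp
  [10,25): 15 bp
  [25,33): 8 bp
  [33,43): 10 bp
  [43,45): 2 bp
  [45,57): 12 bp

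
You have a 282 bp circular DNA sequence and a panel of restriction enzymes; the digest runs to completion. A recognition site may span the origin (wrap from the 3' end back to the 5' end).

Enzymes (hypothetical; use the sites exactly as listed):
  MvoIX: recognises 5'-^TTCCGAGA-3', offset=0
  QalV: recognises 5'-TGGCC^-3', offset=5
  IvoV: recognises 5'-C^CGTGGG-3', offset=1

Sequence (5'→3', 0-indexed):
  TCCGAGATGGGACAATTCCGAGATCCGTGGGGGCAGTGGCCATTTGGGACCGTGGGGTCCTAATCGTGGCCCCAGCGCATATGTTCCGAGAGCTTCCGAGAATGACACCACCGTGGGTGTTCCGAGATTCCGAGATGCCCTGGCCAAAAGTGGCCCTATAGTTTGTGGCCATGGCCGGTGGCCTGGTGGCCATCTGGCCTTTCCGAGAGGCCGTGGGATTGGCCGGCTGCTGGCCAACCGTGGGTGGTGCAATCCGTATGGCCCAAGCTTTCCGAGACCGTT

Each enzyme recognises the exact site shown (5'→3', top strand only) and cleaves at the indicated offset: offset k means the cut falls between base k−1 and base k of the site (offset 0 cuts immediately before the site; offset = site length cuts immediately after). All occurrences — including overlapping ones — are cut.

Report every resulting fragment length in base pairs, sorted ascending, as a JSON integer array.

Site scan:
  MvoIX (TTCCGAGA, off=0): starts [15, 83, 93, 119, 127, 200, 269, 281] → cuts [15, 83, 93, 119, 127, 200, 269, 281]
  QalV (TGGCC, off=5): starts [36, 66, 140, 150, 165, 171, 178, 186, 194, 219, 230, 258] → cuts [41, 71, 145, 155, 170, 176, 183, 191, 199, 224, 235, 263]
  IvoV (CCGTGGG, off=1): starts [24, 49, 110, 210, 237] → cuts [25, 50, 111, 211, 238]

All cut coordinates (distinct, sorted): [15, 25, 41, 50, 71, 83, 93, 111, 119, 127, 145, 155, 170, 176, 183, 191, 199, 200, 211, 224, 235, 238, 263, 269, 281]

Fragment lengths:
  15→25: 10 bp
  25→41: 16 bp
  41→50: 9 bp
  50→71: 21 bp
  71→83: 12 bp
  83→93: 10 bp
  93→111: 18 bp
  111→119: 8 bp
  119→127: 8 bp
  127→145: 18 bp
  145→155: 10 bp
  155→170: 15 bp
  170→176: 6 bp
  176→183: 7 bp
  183→191: 8 bp
  191→199: 8 bp
  199→200: 1 bp
  200→211: 11 bp
  211→224: 13 bp
  224→235: 11 bp
  235→238: 3 bp
  238→263: 25 bp
  263→269: 6 bp
  269→281: 12 bp
  281→15 (wrap): 282-281+15 = 16 bp

[1,3,6,6,7,8,8,8,8,9,10,10,10,11,11,12,12,13,15,16,16,18,18,21,25]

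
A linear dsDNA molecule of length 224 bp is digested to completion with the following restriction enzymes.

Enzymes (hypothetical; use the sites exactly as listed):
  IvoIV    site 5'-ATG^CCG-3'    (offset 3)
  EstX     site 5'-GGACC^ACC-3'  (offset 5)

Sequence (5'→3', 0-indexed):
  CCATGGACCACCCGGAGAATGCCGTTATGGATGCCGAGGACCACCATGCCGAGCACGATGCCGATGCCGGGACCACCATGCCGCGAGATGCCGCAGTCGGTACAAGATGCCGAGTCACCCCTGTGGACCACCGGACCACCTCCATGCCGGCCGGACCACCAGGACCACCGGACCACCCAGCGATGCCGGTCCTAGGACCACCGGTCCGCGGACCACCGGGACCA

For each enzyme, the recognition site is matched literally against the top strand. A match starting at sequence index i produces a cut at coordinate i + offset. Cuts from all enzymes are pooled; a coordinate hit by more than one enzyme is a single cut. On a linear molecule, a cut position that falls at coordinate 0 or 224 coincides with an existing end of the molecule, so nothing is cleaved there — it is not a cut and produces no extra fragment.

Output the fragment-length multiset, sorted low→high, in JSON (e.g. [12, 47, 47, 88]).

[6,6,6,8,8,8,9,9,9,9,10,10,11,11,12,12,12,14,15,19,20]

Scan for sites:
  IvoIV (ATGCCG, off=3): starts [18, 30, 45, 57, 63, 77, 87, 106, 143, 182] → cuts [21, 33, 48, 60, 66, 80, 90, 109, 146, 185]
  EstX (GGACCACC, off=5): starts [4, 37, 69, 124, 132, 152, 161, 169, 194, 209] → cuts [9, 42, 74, 129, 137, 157, 166, 174, 199, 214]

All cut coordinates (distinct, sorted): [9, 21, 33, 42, 48, 60, 66, 74, 80, 90, 109, 129, 137, 146, 157, 166, 174, 185, 199, 214]

Fragment lengths:
  [0,9): 9 bp
  [9,21): 12 bp
  [21,33): 12 bp
  [33,42): 9 bp
  [42,48): 6 bp
  [48,60): 12 bp
  [60,66): 6 bp
  [66,74): 8 bp
  [74,80): 6 bp
  [80,90): 10 bp
  [90,109): 19 bp
  [109,129): 20 bp
  [129,137): 8 bp
  [137,146): 9 bp
  [146,157): 11 bp
  [157,166): 9 bp
  [166,174): 8 bp
  [174,185): 11 bp
  [185,199): 14 bp
  [199,214): 15 bp
  [214,224): 10 bp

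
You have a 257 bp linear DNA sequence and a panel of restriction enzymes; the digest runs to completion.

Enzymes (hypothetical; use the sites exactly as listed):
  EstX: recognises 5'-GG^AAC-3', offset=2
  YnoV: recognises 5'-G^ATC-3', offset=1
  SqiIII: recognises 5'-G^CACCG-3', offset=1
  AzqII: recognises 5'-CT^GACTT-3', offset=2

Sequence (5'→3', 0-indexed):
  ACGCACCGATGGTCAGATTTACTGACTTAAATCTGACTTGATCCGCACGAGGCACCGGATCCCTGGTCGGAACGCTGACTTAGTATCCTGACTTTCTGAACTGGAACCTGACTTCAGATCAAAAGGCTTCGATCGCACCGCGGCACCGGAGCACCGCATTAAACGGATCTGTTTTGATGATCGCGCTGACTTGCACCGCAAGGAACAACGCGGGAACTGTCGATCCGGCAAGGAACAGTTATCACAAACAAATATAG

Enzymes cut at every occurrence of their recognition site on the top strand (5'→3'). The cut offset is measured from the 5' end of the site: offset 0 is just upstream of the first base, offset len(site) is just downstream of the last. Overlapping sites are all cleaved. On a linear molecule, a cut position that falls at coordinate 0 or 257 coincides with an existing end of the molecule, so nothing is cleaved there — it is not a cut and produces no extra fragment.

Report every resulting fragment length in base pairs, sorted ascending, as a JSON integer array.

[3,4,5,6,6,6,6,8,8,8,8,8,10,11,11,11,12,12,13,13,14,15,15,20,24]

Per-enzyme occurrences:
  EstX GGAAC/2: at [68, 102, 201, 212, 231] ⇒ [70, 104, 203, 214, 233]
  YnoV GATC/1: at [39, 57, 116, 130, 165, 178, 221] ⇒ [40, 58, 117, 131, 166, 179, 222]
  SqiIII GCACCG/1: at [2, 51, 134, 142, 150, 192] ⇒ [3, 52, 135, 143, 151, 193]
  AzqII CTGACTT/2: at [21, 32, 74, 87, 107, 185] ⇒ [23, 34, 76, 89, 109, 187]

All cut coordinates (distinct, sorted): [3, 23, 34, 40, 52, 58, 70, 76, 89, 104, 109, 117, 131, 135, 143, 151, 166, 179, 187, 193, 203, 214, 222, 233]

Fragments:
  [0,3): 3 bp
  [3,23): 20 bp
  [23,34): 11 bp
  [34,40): 6 bp
  [40,52): 12 bp
  [52,58): 6 bp
  [58,70): 12 bp
  [70,76): 6 bp
  [76,89): 13 bp
  [89,104): 15 bp
  [104,109): 5 bp
  [109,117): 8 bp
  [117,131): 14 bp
  [131,135): 4 bp
  [135,143): 8 bp
  [143,151): 8 bp
  [151,166): 15 bp
  [166,179): 13 bp
  [179,187): 8 bp
  [187,193): 6 bp
  [193,203): 10 bp
  [203,214): 11 bp
  [214,222): 8 bp
  [222,233): 11 bp
  [233,257): 24 bp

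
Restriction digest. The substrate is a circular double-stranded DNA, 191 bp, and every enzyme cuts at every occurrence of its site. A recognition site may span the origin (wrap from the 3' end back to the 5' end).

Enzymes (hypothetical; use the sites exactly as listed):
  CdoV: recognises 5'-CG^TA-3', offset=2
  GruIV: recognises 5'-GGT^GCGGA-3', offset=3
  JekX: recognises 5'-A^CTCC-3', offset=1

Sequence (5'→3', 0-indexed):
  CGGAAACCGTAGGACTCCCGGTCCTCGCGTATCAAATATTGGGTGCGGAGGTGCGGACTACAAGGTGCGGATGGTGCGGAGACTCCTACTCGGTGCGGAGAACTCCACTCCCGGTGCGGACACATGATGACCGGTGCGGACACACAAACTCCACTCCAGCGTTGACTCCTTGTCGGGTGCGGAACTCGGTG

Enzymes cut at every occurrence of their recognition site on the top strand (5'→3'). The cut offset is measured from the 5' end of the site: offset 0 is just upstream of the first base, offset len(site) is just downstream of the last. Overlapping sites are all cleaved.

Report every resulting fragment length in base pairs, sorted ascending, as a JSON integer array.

[5,5,5,7,8,8,8,9,10,12,12,12,13,13,14,15,15,20]

Per-enzyme occurrences:
  CdoV (CGTA, off=2): starts [7, 27] → cuts [9, 29]
  GruIV (GGTGCGGA, off=3): starts [41, 49, 63, 72, 91, 112, 132, 175, 187] → cuts [44, 52, 66, 75, 94, 115, 135, 178, 190]
  JekX (ACTCC, off=1): starts [13, 81, 101, 106, 147, 152, 164] → cuts [14, 82, 102, 107, 148, 153, 165]

Pooled cuts: [9, 14, 29, 44, 52, 66, 75, 82, 94, 102, 107, 115, 135, 148, 153, 165, 178, 190]

Fragment lengths:
  9→14: 5 bp
  14→29: 15 bp
  29→44: 15 bp
  44→52: 8 bp
  52→66: 14 bp
  66→75: 9 bp
  75→82: 7 bp
  82→94: 12 bp
  94→102: 8 bp
  102→107: 5 bp
  107→115: 8 bp
  115→135: 20 bp
  135→148: 13 bp
  148→153: 5 bp
  153→165: 12 bp
  165→178: 13 bp
  178→190: 12 bp
  190→9 (wrap): 191-190+9 = 10 bp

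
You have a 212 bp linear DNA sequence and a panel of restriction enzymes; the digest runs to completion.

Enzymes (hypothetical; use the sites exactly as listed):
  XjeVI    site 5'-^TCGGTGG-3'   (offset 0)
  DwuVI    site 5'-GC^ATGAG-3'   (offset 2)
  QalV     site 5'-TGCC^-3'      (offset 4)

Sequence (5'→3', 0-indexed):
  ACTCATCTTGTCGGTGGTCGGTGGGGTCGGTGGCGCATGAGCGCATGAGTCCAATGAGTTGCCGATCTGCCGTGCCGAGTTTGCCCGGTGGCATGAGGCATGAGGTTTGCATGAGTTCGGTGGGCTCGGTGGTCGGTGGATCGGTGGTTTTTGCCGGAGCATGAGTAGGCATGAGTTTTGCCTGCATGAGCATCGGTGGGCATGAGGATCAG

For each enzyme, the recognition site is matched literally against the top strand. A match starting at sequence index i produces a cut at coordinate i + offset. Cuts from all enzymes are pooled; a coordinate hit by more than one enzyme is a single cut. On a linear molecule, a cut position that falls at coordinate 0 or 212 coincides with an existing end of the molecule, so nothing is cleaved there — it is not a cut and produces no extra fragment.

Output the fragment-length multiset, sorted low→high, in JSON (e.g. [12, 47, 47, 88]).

Site scan:
  XjeVI (TCGGTGG, off=0): starts [10, 17, 26, 116, 125, 132, 140, 192] → cuts [10, 17, 26, 116, 125, 132, 140, 192]
  DwuVI (GCATGAG, off=2): starts [34, 42, 90, 97, 108, 158, 168, 183, 199] → cuts [36, 44, 92, 99, 110, 160, 170, 185, 201]
  QalV (TGCC, off=4): starts [59, 67, 72, 81, 151, 178] → cuts [63, 71, 76, 85, 155, 182]

Pooled cuts: [10, 17, 26, 36, 44, 63, 71, 76, 85, 92, 99, 110, 116, 125, 132, 140, 155, 160, 170, 182, 185, 192, 201]

Fragments:
  [0,10): 10 bp
  [10,17): 7 bp
  [17,26): 9 bp
  [26,36): 10 bp
  [36,44): 8 bp
  [44,63): 19 bp
  [63,71): 8 bp
  [71,76): 5 bp
  [76,85): 9 bp
  [85,92): 7 bp
  [92,99): 7 bp
  [99,110): 11 bp
  [110,116): 6 bp
  [116,125): 9 bp
  [125,132): 7 bp
  [132,140): 8 bp
  [140,155): 15 bp
  [155,160): 5 bp
  [160,170): 10 bp
  [170,182): 12 bp
  [182,185): 3 bp
  [185,192): 7 bp
  [192,201): 9 bp
  [201,212): 11 bp

[3,5,5,6,7,7,7,7,7,8,8,8,9,9,9,9,10,10,10,11,11,12,15,19]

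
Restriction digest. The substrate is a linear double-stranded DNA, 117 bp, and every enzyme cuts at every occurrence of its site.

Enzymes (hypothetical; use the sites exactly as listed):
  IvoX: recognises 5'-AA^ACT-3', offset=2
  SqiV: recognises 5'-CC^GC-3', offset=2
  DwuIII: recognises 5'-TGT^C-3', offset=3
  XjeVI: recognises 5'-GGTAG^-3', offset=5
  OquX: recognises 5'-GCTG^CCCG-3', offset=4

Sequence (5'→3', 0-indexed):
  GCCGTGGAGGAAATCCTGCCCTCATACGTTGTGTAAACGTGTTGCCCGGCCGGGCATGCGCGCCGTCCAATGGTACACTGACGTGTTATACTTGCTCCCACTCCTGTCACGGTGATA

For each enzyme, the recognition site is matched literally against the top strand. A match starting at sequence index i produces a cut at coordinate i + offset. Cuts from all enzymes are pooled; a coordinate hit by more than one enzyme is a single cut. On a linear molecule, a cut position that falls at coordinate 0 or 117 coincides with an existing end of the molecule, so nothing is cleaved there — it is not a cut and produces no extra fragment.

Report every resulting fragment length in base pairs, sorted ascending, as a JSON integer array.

Site scan:
  IvoX (AAACT, off=2): no sites
  SqiV (CCGC, off=2): no sites
  DwuIII (TGTC, off=3): starts [104] → cuts [107]
  XjeVI (GGTAG, off=5): no sites
  OquX (GCTGCCCG, off=4): no sites

All cut coordinates (distinct, sorted): [107]

Fragments:
  [0,107): 107 bp
  [107,117): 10 bp

[10,107]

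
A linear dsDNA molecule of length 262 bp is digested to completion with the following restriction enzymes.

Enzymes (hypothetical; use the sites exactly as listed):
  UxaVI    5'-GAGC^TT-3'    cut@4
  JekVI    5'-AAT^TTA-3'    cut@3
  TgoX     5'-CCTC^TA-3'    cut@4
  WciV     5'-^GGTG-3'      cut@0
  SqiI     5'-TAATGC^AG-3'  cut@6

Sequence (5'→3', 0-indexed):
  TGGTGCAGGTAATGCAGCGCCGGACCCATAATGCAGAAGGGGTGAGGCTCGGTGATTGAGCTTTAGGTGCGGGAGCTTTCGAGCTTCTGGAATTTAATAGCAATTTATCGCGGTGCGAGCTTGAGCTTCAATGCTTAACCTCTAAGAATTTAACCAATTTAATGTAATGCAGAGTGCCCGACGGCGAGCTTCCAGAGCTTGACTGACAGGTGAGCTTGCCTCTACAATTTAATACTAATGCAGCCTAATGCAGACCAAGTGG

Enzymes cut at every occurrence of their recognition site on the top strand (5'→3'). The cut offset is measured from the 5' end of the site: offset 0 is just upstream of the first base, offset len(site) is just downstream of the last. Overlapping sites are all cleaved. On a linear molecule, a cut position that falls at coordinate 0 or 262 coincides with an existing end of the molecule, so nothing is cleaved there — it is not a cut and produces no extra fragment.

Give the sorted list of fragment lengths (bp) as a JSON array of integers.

Per-enzyme occurrences:
  UxaVI GAGCTT/4: at [57, 72, 80, 116, 122, 185, 194, 211] ⇒ [61, 76, 84, 120, 126, 189, 198, 215]
  JekVI AATTTA/3: at [90, 101, 146, 155, 225] ⇒ [93, 104, 149, 158, 228]
  TgoX CCTCTA/4: at [138, 218] ⇒ [142, 222]
  WciV GGTG/0: at [1, 40, 50, 65, 111, 208] ⇒ [1, 40, 50, 65, 111, 208]
  SqiI TAATGCAG/6: at [9, 28, 164, 235, 245] ⇒ [15, 34, 170, 241, 251]

Pooled cuts: [1, 15, 34, 40, 50, 61, 65, 76, 84, 93, 104, 111, 120, 126, 142, 149, 158, 170, 189, 198, 208, 215, 222, 228, 241, 251]

Fragment lengths:
  [0,1): 1 bp
  [1,15): 14 bp
  [15,34): 19 bp
  [34,40): 6 bp
  [40,50): 10 bp
  [50,61): 11 bp
  [61,65): 4 bp
  [65,76): 11 bp
  [76,84): 8 bp
  [84,93): 9 bp
  [93,104): 11 bp
  [104,111): 7 bp
  [111,120): 9 bp
  [120,126): 6 bp
  [126,142): 16 bp
  [142,149): 7 bp
  [149,158): 9 bp
  [158,170): 12 bp
  [170,189): 19 bp
  [189,198): 9 bp
  [198,208): 10 bp
  [208,215): 7 bp
  [215,222): 7 bp
  [222,228): 6 bp
  [228,241): 13 bp
  [241,251): 10 bp
  [251,262): 11 bp

[1,4,6,6,6,7,7,7,7,8,9,9,9,9,10,10,10,11,11,11,11,12,13,14,16,19,19]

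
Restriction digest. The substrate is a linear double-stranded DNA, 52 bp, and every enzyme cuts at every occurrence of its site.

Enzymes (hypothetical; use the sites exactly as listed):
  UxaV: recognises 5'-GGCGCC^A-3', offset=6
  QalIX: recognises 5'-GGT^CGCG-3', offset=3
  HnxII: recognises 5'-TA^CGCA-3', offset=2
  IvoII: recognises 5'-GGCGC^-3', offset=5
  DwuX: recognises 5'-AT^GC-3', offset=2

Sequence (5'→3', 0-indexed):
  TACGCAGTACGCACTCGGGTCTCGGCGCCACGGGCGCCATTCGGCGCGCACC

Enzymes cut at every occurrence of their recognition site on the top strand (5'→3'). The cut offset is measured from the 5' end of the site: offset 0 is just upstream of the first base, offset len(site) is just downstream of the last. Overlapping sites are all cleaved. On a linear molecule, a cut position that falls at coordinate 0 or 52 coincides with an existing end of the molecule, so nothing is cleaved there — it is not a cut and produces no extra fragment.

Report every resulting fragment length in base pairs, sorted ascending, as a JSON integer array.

[1,1,2,5,7,8,9,19]

Site scan:
  UxaV (GGCGCCA, off=6): starts [23, 32] → cuts [29, 38]
  QalIX (GGTCGCG, off=3): no sites
  HnxII (TACGCA, off=2): starts [0, 7] → cuts [2, 9]
  IvoII (GGCGC, off=5): starts [23, 32, 42] → cuts [28, 37, 47]
  DwuX (ATGC, off=2): no sites

All cut coordinates (distinct, sorted): [2, 9, 28, 29, 37, 38, 47]

Fragment lengths:
  [0,2): 2 bp
  [2,9): 7 bp
  [9,28): 19 bp
  [28,29): 1 bp
  [29,37): 8 bp
  [37,38): 1 bp
  [38,47): 9 bp
  [47,52): 5 bp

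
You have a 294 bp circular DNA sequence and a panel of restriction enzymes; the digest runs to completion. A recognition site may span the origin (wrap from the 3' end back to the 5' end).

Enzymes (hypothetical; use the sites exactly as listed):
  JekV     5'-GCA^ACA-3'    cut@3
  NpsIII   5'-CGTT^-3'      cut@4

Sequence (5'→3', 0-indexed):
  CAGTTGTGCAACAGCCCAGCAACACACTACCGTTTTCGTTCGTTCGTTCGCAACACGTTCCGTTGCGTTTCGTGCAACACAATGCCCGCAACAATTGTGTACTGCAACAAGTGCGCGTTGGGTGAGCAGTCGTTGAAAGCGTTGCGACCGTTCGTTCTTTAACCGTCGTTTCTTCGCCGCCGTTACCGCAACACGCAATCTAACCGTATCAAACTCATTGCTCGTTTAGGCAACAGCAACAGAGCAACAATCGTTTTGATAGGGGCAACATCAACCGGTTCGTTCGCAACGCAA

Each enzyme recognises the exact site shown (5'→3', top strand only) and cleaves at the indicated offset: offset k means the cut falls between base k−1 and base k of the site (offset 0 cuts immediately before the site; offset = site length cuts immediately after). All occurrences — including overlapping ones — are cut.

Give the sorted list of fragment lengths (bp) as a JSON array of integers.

Scan for sites:
  JekV GCAACA/3: at [7, 18, 49, 73, 87, 103, 187, 229, 235, 243, 264, 290] ⇒ [10, 21, 52, 76, 90, 106, 190, 232, 238, 246, 267, 293]
  NpsIII CGTT/4: at [30, 36, 40, 44, 55, 60, 65, 115, 130, 139, 148, 152, 166, 180, 222, 251, 280] ⇒ [34, 40, 44, 48, 59, 64, 69, 119, 134, 143, 152, 156, 170, 184, 226, 255, 284]

All cut coordinates (distinct, sorted): [10, 21, 34, 40, 44, 48, 52, 59, 64, 69, 76, 90, 106, 119, 134, 143, 152, 156, 170, 184, 190, 226, 232, 238, 246, 255, 267, 284, 293]

Fragments:
  10→21: 11 bp
  21→34: 13 bp
  34→40: 6 bp
  40→44: 4 bp
  44→48: 4 bp
  48→52: 4 bp
  52→59: 7 bp
  59→64: 5 bp
  64→69: 5 bp
  69→76: 7 bp
  76→90: 14 bp
  90→106: 16 bp
  106→119: 13 bp
  119→134: 15 bp
  134→143: 9 bp
  143→152: 9 bp
  152→156: 4 bp
  156→170: 14 bp
  170→184: 14 bp
  184→190: 6 bp
  190→226: 36 bp
  226→232: 6 bp
  232→238: 6 bp
  238→246: 8 bp
  246→255: 9 bp
  255→267: 12 bp
  267→284: 17 bp
  284→293: 9 bp
  293→10 (wrap): 294-293+10 = 11 bp

[4,4,4,4,5,5,6,6,6,6,7,7,8,9,9,9,9,11,11,12,13,13,14,14,14,15,16,17,36]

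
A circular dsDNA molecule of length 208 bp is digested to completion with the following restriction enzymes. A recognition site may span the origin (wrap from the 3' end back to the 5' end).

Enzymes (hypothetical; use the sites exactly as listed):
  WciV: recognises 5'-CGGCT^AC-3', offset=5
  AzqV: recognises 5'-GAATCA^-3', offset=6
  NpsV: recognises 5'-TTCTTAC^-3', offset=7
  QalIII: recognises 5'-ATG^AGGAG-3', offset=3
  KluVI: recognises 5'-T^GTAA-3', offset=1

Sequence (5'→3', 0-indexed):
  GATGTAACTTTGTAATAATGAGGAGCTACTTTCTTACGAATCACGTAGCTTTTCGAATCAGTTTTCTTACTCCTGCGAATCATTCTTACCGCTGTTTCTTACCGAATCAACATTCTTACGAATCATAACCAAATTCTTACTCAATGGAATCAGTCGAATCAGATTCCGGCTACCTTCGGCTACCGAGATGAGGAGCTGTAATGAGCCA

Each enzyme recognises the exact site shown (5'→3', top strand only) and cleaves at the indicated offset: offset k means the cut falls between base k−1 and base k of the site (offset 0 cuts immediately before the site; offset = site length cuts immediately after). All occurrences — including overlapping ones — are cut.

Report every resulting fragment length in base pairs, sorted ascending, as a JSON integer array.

[6,6,7,7,7,8,9,9,9,10,10,10,10,12,12,13,14,15,17,17]

Per-enzyme occurrences:
  WciV CGGCTAC/5: at [166, 176] ⇒ [171, 181]
  AzqV GAATCA/6: at [37, 54, 76, 103, 119, 146, 155] ⇒ [43, 60, 82, 109, 125, 152, 161]
  NpsV TTCTTAC/7: at [30, 63, 82, 95, 112, 133] ⇒ [37, 70, 89, 102, 119, 140]
  QalIII ATGAGGAG/3: at [17, 187] ⇒ [20, 190]
  KluVI TGTAA/1: at [2, 10, 196] ⇒ [3, 11, 197]

Pooled cuts: [3, 11, 20, 37, 43, 60, 70, 82, 89, 102, 109, 119, 125, 140, 152, 161, 171, 181, 190, 197]

Fragments:
  3→11: 8 bp
  11→20: 9 bp
  20→37: 17 bp
  37→43: 6 bp
  43→60: 17 bp
  60→70: 10 bp
  70→82: 12 bp
  82→89: 7 bp
  89→102: 13 bp
  102→109: 7 bp
  109→119: 10 bp
  119→125: 6 bp
  125→140: 15 bp
  140→152: 12 bp
  152→161: 9 bp
  161→171: 10 bp
  171→181: 10 bp
  181→190: 9 bp
  190→197: 7 bp
  197→3 (wrap): 208-197+3 = 14 bp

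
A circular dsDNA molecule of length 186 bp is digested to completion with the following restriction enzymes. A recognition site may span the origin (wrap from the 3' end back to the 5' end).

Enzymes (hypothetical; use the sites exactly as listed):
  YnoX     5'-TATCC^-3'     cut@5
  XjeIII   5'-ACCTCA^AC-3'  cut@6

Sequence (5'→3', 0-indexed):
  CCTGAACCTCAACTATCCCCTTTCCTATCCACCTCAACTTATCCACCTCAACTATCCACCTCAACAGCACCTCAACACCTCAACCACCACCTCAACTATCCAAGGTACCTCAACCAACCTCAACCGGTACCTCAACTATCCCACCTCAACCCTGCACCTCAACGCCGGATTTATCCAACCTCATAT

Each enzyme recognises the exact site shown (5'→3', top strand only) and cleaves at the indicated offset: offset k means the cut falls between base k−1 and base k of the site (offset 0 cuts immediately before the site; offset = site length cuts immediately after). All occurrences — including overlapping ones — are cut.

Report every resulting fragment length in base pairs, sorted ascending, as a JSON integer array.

Per-enzyme occurrences:
  YnoX (TATCC, off=5): starts [13, 25, 39, 52, 96, 136, 171, 183] → cuts [2, 18, 30, 44, 57, 101, 141, 176]
  XjeIII (ACCTCAAC, off=6): starts [5, 30, 44, 57, 68, 76, 88, 106, 116, 128, 142, 155] → cuts [11, 36, 50, 63, 74, 82, 94, 112, 122, 134, 148, 161]

Pooled cuts: [2, 11, 18, 30, 36, 44, 50, 57, 63, 74, 82, 94, 101, 112, 122, 134, 141, 148, 161, 176]

Fragment lengths:
  2→11: 9 bp
  11→18: 7 bp
  18→30: 12 bp
  30→36: 6 bp
  36→44: 8 bp
  44→50: 6 bp
  50→57: 7 bp
  57→63: 6 bp
  63→74: 11 bp
  74→82: 8 bp
  82→94: 12 bp
  94→101: 7 bp
  101→112: 11 bp
  112→122: 10 bp
  122→134: 12 bp
  134→141: 7 bp
  141→148: 7 bp
  148→161: 13 bp
  161→176: 15 bp
  176→2 (wrap): 186-176+2 = 12 bp

[6,6,6,7,7,7,7,7,8,8,9,10,11,11,12,12,12,12,13,15]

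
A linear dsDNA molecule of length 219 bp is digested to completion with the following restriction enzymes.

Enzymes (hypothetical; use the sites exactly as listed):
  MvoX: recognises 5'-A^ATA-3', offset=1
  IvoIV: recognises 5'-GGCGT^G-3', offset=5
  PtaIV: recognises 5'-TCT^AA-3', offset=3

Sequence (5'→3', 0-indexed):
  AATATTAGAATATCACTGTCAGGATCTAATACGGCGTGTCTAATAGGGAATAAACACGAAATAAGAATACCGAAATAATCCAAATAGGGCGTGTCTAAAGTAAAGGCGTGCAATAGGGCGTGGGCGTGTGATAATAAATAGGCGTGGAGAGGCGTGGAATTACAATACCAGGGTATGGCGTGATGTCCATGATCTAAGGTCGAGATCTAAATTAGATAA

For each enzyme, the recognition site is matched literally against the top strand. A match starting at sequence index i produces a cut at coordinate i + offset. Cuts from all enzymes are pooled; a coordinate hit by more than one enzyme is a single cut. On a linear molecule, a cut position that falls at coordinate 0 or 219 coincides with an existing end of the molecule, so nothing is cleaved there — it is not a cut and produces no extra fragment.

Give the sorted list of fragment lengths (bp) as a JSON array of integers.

Site scan:
  MvoX AATA/1: at [0, 8, 27, 41, 48, 59, 65, 73, 82, 111, 132, 136, 163] ⇒ [1, 9, 28, 42, 49, 60, 66, 74, 83, 112, 133, 137, 164]
  IvoIV GGCGTG/5: at [32, 87, 104, 116, 122, 140, 150, 176] ⇒ [37, 92, 109, 121, 127, 145, 155, 181]
  PtaIV TCTAA/3: at [24, 38, 93, 192, 205] ⇒ [27, 41, 96, 195, 208]

Pooled cuts: [1, 9, 27, 28, 37, 41, 42, 49, 60, 66, 74, 83, 92, 96, 109, 112, 121, 127, 133, 137, 145, 155, 164, 181, 195, 208]

Fragment lengths:
  [0,1): 1 bp
  [1,9): 8 bp
  [9,27): 18 bp
  [27,28): 1 bp
  [28,37): 9 bp
  [37,41): 4 bp
  [41,42): 1 bp
  [42,49): 7 bp
  [49,60): 11 bp
  [60,66): 6 bp
  [66,74): 8 bp
  [74,83): 9 bp
  [83,92): 9 bp
  [92,96): 4 bp
  [96,109): 13 bp
  [109,112): 3 bp
  [112,121): 9 bp
  [121,127): 6 bp
  [127,133): 6 bp
  [133,137): 4 bp
  [137,145): 8 bp
  [145,155): 10 bp
  [155,164): 9 bp
  [164,181): 17 bp
  [181,195): 14 bp
  [195,208): 13 bp
  [208,219): 11 bp

[1,1,1,3,4,4,4,6,6,6,7,8,8,8,9,9,9,9,9,10,11,11,13,13,14,17,18]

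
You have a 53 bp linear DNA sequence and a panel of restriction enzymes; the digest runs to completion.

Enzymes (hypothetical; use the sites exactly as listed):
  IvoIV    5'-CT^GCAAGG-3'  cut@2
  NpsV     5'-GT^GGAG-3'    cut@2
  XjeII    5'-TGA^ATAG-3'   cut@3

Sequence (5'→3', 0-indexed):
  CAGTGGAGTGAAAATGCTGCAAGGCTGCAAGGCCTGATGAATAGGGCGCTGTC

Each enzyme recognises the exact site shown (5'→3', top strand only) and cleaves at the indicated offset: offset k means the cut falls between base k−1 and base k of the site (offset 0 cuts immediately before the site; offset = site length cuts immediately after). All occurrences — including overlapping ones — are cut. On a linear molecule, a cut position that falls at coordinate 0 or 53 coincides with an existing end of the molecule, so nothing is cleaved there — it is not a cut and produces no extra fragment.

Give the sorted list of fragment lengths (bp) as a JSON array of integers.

[4,8,13,14,14]

Site scan:
  IvoIV (CTGCAAGG, off=2): starts [16, 24] → cuts [18, 26]
  NpsV (GTGGAG, off=2): starts [2] → cuts [4]
  XjeII (TGAATAG, off=3): starts [37] → cuts [40]

All cut coordinates (distinct, sorted): [4, 18, 26, 40]

Fragments:
  [0,4): 4 bp
  [4,18): 14 bp
  [18,26): 8 bp
  [26,40): 14 bp
  [40,53): 13 bp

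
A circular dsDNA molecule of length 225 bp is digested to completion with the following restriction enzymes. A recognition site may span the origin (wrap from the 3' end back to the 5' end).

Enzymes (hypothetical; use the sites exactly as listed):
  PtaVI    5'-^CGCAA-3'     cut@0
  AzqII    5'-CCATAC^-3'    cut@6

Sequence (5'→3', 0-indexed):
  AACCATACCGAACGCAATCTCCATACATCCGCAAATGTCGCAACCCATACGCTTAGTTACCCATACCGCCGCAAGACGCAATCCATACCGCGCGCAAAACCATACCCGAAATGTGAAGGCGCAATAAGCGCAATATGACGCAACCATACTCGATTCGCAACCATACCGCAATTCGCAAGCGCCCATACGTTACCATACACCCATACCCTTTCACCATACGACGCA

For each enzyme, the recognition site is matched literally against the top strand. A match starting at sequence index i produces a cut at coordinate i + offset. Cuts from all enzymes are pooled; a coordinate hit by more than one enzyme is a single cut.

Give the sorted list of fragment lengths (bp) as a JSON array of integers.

[2,3,3,4,4,6,7,7,8,9,9,10,10,11,11,12,12,12,13,13,14,14,15,16]

Site scan:
  PtaVI (CGCAA, off=0): starts [12, 29, 38, 69, 76, 92, 119, 128, 138, 155, 166, 173, 221] → cuts [12, 29, 38, 69, 76, 92, 119, 128, 138, 155, 166, 173, 221]
  AzqII (CCATAC, off=6): starts [2, 20, 44, 60, 82, 99, 143, 160, 182, 192, 200, 213] → cuts [8, 26, 50, 66, 88, 105, 149, 166, 188, 198, 206, 219]

All cut coordinates (distinct, sorted): [8, 12, 26, 29, 38, 50, 66, 69, 76, 88, 92, 105, 119, 128, 138, 149, 155, 166, 173, 188, 198, 206, 219, 221]

Fragments:
  8→12: 4 bp
  12→26: 14 bp
  26→29: 3 bp
  29→38: 9 bp
  38→50: 12 bp
  50→66: 16 bp
  66→69: 3 bp
  69→76: 7 bp
  76→88: 12 bp
  88→92: 4 bp
  92→105: 13 bp
  105→119: 14 bp
  119→128: 9 bp
  128→138: 10 bp
  138→149: 11 bp
  149→155: 6 bp
  155→166: 11 bp
  166→173: 7 bp
  173→188: 15 bp
  188→198: 10 bp
  198→206: 8 bp
  206→219: 13 bp
  219→221: 2 bp
  221→8 (wrap): 225-221+8 = 12 bp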